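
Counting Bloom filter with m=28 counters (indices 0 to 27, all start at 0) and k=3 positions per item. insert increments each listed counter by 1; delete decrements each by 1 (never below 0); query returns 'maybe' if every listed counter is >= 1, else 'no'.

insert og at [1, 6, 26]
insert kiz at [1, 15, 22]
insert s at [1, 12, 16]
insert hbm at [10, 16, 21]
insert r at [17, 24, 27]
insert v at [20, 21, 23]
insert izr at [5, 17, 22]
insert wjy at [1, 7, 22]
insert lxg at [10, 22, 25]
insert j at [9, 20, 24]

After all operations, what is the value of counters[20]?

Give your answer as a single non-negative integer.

Answer: 2

Derivation:
Step 1: insert og at [1, 6, 26] -> counters=[0,1,0,0,0,0,1,0,0,0,0,0,0,0,0,0,0,0,0,0,0,0,0,0,0,0,1,0]
Step 2: insert kiz at [1, 15, 22] -> counters=[0,2,0,0,0,0,1,0,0,0,0,0,0,0,0,1,0,0,0,0,0,0,1,0,0,0,1,0]
Step 3: insert s at [1, 12, 16] -> counters=[0,3,0,0,0,0,1,0,0,0,0,0,1,0,0,1,1,0,0,0,0,0,1,0,0,0,1,0]
Step 4: insert hbm at [10, 16, 21] -> counters=[0,3,0,0,0,0,1,0,0,0,1,0,1,0,0,1,2,0,0,0,0,1,1,0,0,0,1,0]
Step 5: insert r at [17, 24, 27] -> counters=[0,3,0,0,0,0,1,0,0,0,1,0,1,0,0,1,2,1,0,0,0,1,1,0,1,0,1,1]
Step 6: insert v at [20, 21, 23] -> counters=[0,3,0,0,0,0,1,0,0,0,1,0,1,0,0,1,2,1,0,0,1,2,1,1,1,0,1,1]
Step 7: insert izr at [5, 17, 22] -> counters=[0,3,0,0,0,1,1,0,0,0,1,0,1,0,0,1,2,2,0,0,1,2,2,1,1,0,1,1]
Step 8: insert wjy at [1, 7, 22] -> counters=[0,4,0,0,0,1,1,1,0,0,1,0,1,0,0,1,2,2,0,0,1,2,3,1,1,0,1,1]
Step 9: insert lxg at [10, 22, 25] -> counters=[0,4,0,0,0,1,1,1,0,0,2,0,1,0,0,1,2,2,0,0,1,2,4,1,1,1,1,1]
Step 10: insert j at [9, 20, 24] -> counters=[0,4,0,0,0,1,1,1,0,1,2,0,1,0,0,1,2,2,0,0,2,2,4,1,2,1,1,1]
Final counters=[0,4,0,0,0,1,1,1,0,1,2,0,1,0,0,1,2,2,0,0,2,2,4,1,2,1,1,1] -> counters[20]=2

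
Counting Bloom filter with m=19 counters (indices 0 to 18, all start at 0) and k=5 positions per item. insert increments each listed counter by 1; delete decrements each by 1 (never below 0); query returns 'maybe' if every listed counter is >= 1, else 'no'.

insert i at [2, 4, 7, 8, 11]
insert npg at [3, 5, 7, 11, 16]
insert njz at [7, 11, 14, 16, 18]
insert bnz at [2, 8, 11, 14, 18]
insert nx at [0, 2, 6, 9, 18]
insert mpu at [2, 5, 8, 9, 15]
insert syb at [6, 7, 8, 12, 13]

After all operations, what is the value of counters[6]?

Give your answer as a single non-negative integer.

Step 1: insert i at [2, 4, 7, 8, 11] -> counters=[0,0,1,0,1,0,0,1,1,0,0,1,0,0,0,0,0,0,0]
Step 2: insert npg at [3, 5, 7, 11, 16] -> counters=[0,0,1,1,1,1,0,2,1,0,0,2,0,0,0,0,1,0,0]
Step 3: insert njz at [7, 11, 14, 16, 18] -> counters=[0,0,1,1,1,1,0,3,1,0,0,3,0,0,1,0,2,0,1]
Step 4: insert bnz at [2, 8, 11, 14, 18] -> counters=[0,0,2,1,1,1,0,3,2,0,0,4,0,0,2,0,2,0,2]
Step 5: insert nx at [0, 2, 6, 9, 18] -> counters=[1,0,3,1,1,1,1,3,2,1,0,4,0,0,2,0,2,0,3]
Step 6: insert mpu at [2, 5, 8, 9, 15] -> counters=[1,0,4,1,1,2,1,3,3,2,0,4,0,0,2,1,2,0,3]
Step 7: insert syb at [6, 7, 8, 12, 13] -> counters=[1,0,4,1,1,2,2,4,4,2,0,4,1,1,2,1,2,0,3]
Final counters=[1,0,4,1,1,2,2,4,4,2,0,4,1,1,2,1,2,0,3] -> counters[6]=2

Answer: 2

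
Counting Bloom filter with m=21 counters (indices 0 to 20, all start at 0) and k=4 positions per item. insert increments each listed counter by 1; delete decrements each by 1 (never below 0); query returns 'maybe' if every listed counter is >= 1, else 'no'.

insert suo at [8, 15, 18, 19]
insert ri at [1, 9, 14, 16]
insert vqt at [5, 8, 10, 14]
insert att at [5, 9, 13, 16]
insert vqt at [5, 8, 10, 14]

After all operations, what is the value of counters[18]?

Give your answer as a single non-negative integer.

Answer: 1

Derivation:
Step 1: insert suo at [8, 15, 18, 19] -> counters=[0,0,0,0,0,0,0,0,1,0,0,0,0,0,0,1,0,0,1,1,0]
Step 2: insert ri at [1, 9, 14, 16] -> counters=[0,1,0,0,0,0,0,0,1,1,0,0,0,0,1,1,1,0,1,1,0]
Step 3: insert vqt at [5, 8, 10, 14] -> counters=[0,1,0,0,0,1,0,0,2,1,1,0,0,0,2,1,1,0,1,1,0]
Step 4: insert att at [5, 9, 13, 16] -> counters=[0,1,0,0,0,2,0,0,2,2,1,0,0,1,2,1,2,0,1,1,0]
Step 5: insert vqt at [5, 8, 10, 14] -> counters=[0,1,0,0,0,3,0,0,3,2,2,0,0,1,3,1,2,0,1,1,0]
Final counters=[0,1,0,0,0,3,0,0,3,2,2,0,0,1,3,1,2,0,1,1,0] -> counters[18]=1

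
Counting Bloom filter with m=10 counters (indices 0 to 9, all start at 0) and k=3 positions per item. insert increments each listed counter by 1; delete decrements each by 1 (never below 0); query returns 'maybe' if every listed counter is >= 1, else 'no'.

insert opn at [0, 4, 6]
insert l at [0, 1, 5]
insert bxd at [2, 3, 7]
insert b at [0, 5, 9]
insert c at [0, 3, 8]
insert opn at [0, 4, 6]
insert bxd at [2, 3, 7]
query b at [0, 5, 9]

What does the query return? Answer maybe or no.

Answer: maybe

Derivation:
Step 1: insert opn at [0, 4, 6] -> counters=[1,0,0,0,1,0,1,0,0,0]
Step 2: insert l at [0, 1, 5] -> counters=[2,1,0,0,1,1,1,0,0,0]
Step 3: insert bxd at [2, 3, 7] -> counters=[2,1,1,1,1,1,1,1,0,0]
Step 4: insert b at [0, 5, 9] -> counters=[3,1,1,1,1,2,1,1,0,1]
Step 5: insert c at [0, 3, 8] -> counters=[4,1,1,2,1,2,1,1,1,1]
Step 6: insert opn at [0, 4, 6] -> counters=[5,1,1,2,2,2,2,1,1,1]
Step 7: insert bxd at [2, 3, 7] -> counters=[5,1,2,3,2,2,2,2,1,1]
Query b: check counters[0]=5 counters[5]=2 counters[9]=1 -> maybe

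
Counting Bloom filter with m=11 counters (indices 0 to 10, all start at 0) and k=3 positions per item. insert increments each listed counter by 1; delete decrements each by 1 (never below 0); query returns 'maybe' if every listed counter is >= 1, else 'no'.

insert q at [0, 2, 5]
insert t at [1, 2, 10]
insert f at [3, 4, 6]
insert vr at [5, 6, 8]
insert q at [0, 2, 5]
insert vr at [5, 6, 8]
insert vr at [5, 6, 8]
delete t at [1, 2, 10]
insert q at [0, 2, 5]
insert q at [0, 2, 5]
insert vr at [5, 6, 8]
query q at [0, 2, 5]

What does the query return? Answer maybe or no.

Answer: maybe

Derivation:
Step 1: insert q at [0, 2, 5] -> counters=[1,0,1,0,0,1,0,0,0,0,0]
Step 2: insert t at [1, 2, 10] -> counters=[1,1,2,0,0,1,0,0,0,0,1]
Step 3: insert f at [3, 4, 6] -> counters=[1,1,2,1,1,1,1,0,0,0,1]
Step 4: insert vr at [5, 6, 8] -> counters=[1,1,2,1,1,2,2,0,1,0,1]
Step 5: insert q at [0, 2, 5] -> counters=[2,1,3,1,1,3,2,0,1,0,1]
Step 6: insert vr at [5, 6, 8] -> counters=[2,1,3,1,1,4,3,0,2,0,1]
Step 7: insert vr at [5, 6, 8] -> counters=[2,1,3,1,1,5,4,0,3,0,1]
Step 8: delete t at [1, 2, 10] -> counters=[2,0,2,1,1,5,4,0,3,0,0]
Step 9: insert q at [0, 2, 5] -> counters=[3,0,3,1,1,6,4,0,3,0,0]
Step 10: insert q at [0, 2, 5] -> counters=[4,0,4,1,1,7,4,0,3,0,0]
Step 11: insert vr at [5, 6, 8] -> counters=[4,0,4,1,1,8,5,0,4,0,0]
Query q: check counters[0]=4 counters[2]=4 counters[5]=8 -> maybe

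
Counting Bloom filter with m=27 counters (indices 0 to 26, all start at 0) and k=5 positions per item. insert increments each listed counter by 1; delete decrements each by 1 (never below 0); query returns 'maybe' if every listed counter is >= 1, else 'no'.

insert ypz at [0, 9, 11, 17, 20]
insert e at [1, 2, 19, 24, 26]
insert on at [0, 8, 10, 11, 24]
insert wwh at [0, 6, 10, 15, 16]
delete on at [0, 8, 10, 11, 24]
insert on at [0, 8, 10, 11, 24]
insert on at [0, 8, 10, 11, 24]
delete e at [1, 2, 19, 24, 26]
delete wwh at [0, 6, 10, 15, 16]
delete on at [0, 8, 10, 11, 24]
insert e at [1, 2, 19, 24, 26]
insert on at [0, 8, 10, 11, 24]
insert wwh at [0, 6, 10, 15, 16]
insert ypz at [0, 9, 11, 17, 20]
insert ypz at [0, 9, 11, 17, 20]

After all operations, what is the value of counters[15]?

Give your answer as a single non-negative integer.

Answer: 1

Derivation:
Step 1: insert ypz at [0, 9, 11, 17, 20] -> counters=[1,0,0,0,0,0,0,0,0,1,0,1,0,0,0,0,0,1,0,0,1,0,0,0,0,0,0]
Step 2: insert e at [1, 2, 19, 24, 26] -> counters=[1,1,1,0,0,0,0,0,0,1,0,1,0,0,0,0,0,1,0,1,1,0,0,0,1,0,1]
Step 3: insert on at [0, 8, 10, 11, 24] -> counters=[2,1,1,0,0,0,0,0,1,1,1,2,0,0,0,0,0,1,0,1,1,0,0,0,2,0,1]
Step 4: insert wwh at [0, 6, 10, 15, 16] -> counters=[3,1,1,0,0,0,1,0,1,1,2,2,0,0,0,1,1,1,0,1,1,0,0,0,2,0,1]
Step 5: delete on at [0, 8, 10, 11, 24] -> counters=[2,1,1,0,0,0,1,0,0,1,1,1,0,0,0,1,1,1,0,1,1,0,0,0,1,0,1]
Step 6: insert on at [0, 8, 10, 11, 24] -> counters=[3,1,1,0,0,0,1,0,1,1,2,2,0,0,0,1,1,1,0,1,1,0,0,0,2,0,1]
Step 7: insert on at [0, 8, 10, 11, 24] -> counters=[4,1,1,0,0,0,1,0,2,1,3,3,0,0,0,1,1,1,0,1,1,0,0,0,3,0,1]
Step 8: delete e at [1, 2, 19, 24, 26] -> counters=[4,0,0,0,0,0,1,0,2,1,3,3,0,0,0,1,1,1,0,0,1,0,0,0,2,0,0]
Step 9: delete wwh at [0, 6, 10, 15, 16] -> counters=[3,0,0,0,0,0,0,0,2,1,2,3,0,0,0,0,0,1,0,0,1,0,0,0,2,0,0]
Step 10: delete on at [0, 8, 10, 11, 24] -> counters=[2,0,0,0,0,0,0,0,1,1,1,2,0,0,0,0,0,1,0,0,1,0,0,0,1,0,0]
Step 11: insert e at [1, 2, 19, 24, 26] -> counters=[2,1,1,0,0,0,0,0,1,1,1,2,0,0,0,0,0,1,0,1,1,0,0,0,2,0,1]
Step 12: insert on at [0, 8, 10, 11, 24] -> counters=[3,1,1,0,0,0,0,0,2,1,2,3,0,0,0,0,0,1,0,1,1,0,0,0,3,0,1]
Step 13: insert wwh at [0, 6, 10, 15, 16] -> counters=[4,1,1,0,0,0,1,0,2,1,3,3,0,0,0,1,1,1,0,1,1,0,0,0,3,0,1]
Step 14: insert ypz at [0, 9, 11, 17, 20] -> counters=[5,1,1,0,0,0,1,0,2,2,3,4,0,0,0,1,1,2,0,1,2,0,0,0,3,0,1]
Step 15: insert ypz at [0, 9, 11, 17, 20] -> counters=[6,1,1,0,0,0,1,0,2,3,3,5,0,0,0,1,1,3,0,1,3,0,0,0,3,0,1]
Final counters=[6,1,1,0,0,0,1,0,2,3,3,5,0,0,0,1,1,3,0,1,3,0,0,0,3,0,1] -> counters[15]=1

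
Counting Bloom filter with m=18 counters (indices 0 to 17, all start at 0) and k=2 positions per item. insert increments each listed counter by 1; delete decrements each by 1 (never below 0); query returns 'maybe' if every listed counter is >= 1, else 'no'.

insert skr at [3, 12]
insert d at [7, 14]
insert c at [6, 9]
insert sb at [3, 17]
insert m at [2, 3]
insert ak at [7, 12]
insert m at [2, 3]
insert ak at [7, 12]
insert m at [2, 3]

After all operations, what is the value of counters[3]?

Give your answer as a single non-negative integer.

Answer: 5

Derivation:
Step 1: insert skr at [3, 12] -> counters=[0,0,0,1,0,0,0,0,0,0,0,0,1,0,0,0,0,0]
Step 2: insert d at [7, 14] -> counters=[0,0,0,1,0,0,0,1,0,0,0,0,1,0,1,0,0,0]
Step 3: insert c at [6, 9] -> counters=[0,0,0,1,0,0,1,1,0,1,0,0,1,0,1,0,0,0]
Step 4: insert sb at [3, 17] -> counters=[0,0,0,2,0,0,1,1,0,1,0,0,1,0,1,0,0,1]
Step 5: insert m at [2, 3] -> counters=[0,0,1,3,0,0,1,1,0,1,0,0,1,0,1,0,0,1]
Step 6: insert ak at [7, 12] -> counters=[0,0,1,3,0,0,1,2,0,1,0,0,2,0,1,0,0,1]
Step 7: insert m at [2, 3] -> counters=[0,0,2,4,0,0,1,2,0,1,0,0,2,0,1,0,0,1]
Step 8: insert ak at [7, 12] -> counters=[0,0,2,4,0,0,1,3,0,1,0,0,3,0,1,0,0,1]
Step 9: insert m at [2, 3] -> counters=[0,0,3,5,0,0,1,3,0,1,0,0,3,0,1,0,0,1]
Final counters=[0,0,3,5,0,0,1,3,0,1,0,0,3,0,1,0,0,1] -> counters[3]=5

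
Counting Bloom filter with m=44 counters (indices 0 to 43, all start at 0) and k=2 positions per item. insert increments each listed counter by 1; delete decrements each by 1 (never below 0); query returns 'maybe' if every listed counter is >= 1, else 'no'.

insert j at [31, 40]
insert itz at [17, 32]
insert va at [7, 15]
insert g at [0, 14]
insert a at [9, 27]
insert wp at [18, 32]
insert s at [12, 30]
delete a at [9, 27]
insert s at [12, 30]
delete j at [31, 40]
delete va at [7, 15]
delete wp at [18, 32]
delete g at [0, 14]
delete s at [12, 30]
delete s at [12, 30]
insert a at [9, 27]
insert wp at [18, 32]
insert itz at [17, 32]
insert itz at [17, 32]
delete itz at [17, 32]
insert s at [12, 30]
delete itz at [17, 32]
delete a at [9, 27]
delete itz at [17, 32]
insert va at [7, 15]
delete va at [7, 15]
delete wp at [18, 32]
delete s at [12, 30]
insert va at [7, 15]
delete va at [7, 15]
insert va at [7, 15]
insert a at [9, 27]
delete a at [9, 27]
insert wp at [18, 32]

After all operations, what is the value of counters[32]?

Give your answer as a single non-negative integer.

Step 1: insert j at [31, 40] -> counters=[0,0,0,0,0,0,0,0,0,0,0,0,0,0,0,0,0,0,0,0,0,0,0,0,0,0,0,0,0,0,0,1,0,0,0,0,0,0,0,0,1,0,0,0]
Step 2: insert itz at [17, 32] -> counters=[0,0,0,0,0,0,0,0,0,0,0,0,0,0,0,0,0,1,0,0,0,0,0,0,0,0,0,0,0,0,0,1,1,0,0,0,0,0,0,0,1,0,0,0]
Step 3: insert va at [7, 15] -> counters=[0,0,0,0,0,0,0,1,0,0,0,0,0,0,0,1,0,1,0,0,0,0,0,0,0,0,0,0,0,0,0,1,1,0,0,0,0,0,0,0,1,0,0,0]
Step 4: insert g at [0, 14] -> counters=[1,0,0,0,0,0,0,1,0,0,0,0,0,0,1,1,0,1,0,0,0,0,0,0,0,0,0,0,0,0,0,1,1,0,0,0,0,0,0,0,1,0,0,0]
Step 5: insert a at [9, 27] -> counters=[1,0,0,0,0,0,0,1,0,1,0,0,0,0,1,1,0,1,0,0,0,0,0,0,0,0,0,1,0,0,0,1,1,0,0,0,0,0,0,0,1,0,0,0]
Step 6: insert wp at [18, 32] -> counters=[1,0,0,0,0,0,0,1,0,1,0,0,0,0,1,1,0,1,1,0,0,0,0,0,0,0,0,1,0,0,0,1,2,0,0,0,0,0,0,0,1,0,0,0]
Step 7: insert s at [12, 30] -> counters=[1,0,0,0,0,0,0,1,0,1,0,0,1,0,1,1,0,1,1,0,0,0,0,0,0,0,0,1,0,0,1,1,2,0,0,0,0,0,0,0,1,0,0,0]
Step 8: delete a at [9, 27] -> counters=[1,0,0,0,0,0,0,1,0,0,0,0,1,0,1,1,0,1,1,0,0,0,0,0,0,0,0,0,0,0,1,1,2,0,0,0,0,0,0,0,1,0,0,0]
Step 9: insert s at [12, 30] -> counters=[1,0,0,0,0,0,0,1,0,0,0,0,2,0,1,1,0,1,1,0,0,0,0,0,0,0,0,0,0,0,2,1,2,0,0,0,0,0,0,0,1,0,0,0]
Step 10: delete j at [31, 40] -> counters=[1,0,0,0,0,0,0,1,0,0,0,0,2,0,1,1,0,1,1,0,0,0,0,0,0,0,0,0,0,0,2,0,2,0,0,0,0,0,0,0,0,0,0,0]
Step 11: delete va at [7, 15] -> counters=[1,0,0,0,0,0,0,0,0,0,0,0,2,0,1,0,0,1,1,0,0,0,0,0,0,0,0,0,0,0,2,0,2,0,0,0,0,0,0,0,0,0,0,0]
Step 12: delete wp at [18, 32] -> counters=[1,0,0,0,0,0,0,0,0,0,0,0,2,0,1,0,0,1,0,0,0,0,0,0,0,0,0,0,0,0,2,0,1,0,0,0,0,0,0,0,0,0,0,0]
Step 13: delete g at [0, 14] -> counters=[0,0,0,0,0,0,0,0,0,0,0,0,2,0,0,0,0,1,0,0,0,0,0,0,0,0,0,0,0,0,2,0,1,0,0,0,0,0,0,0,0,0,0,0]
Step 14: delete s at [12, 30] -> counters=[0,0,0,0,0,0,0,0,0,0,0,0,1,0,0,0,0,1,0,0,0,0,0,0,0,0,0,0,0,0,1,0,1,0,0,0,0,0,0,0,0,0,0,0]
Step 15: delete s at [12, 30] -> counters=[0,0,0,0,0,0,0,0,0,0,0,0,0,0,0,0,0,1,0,0,0,0,0,0,0,0,0,0,0,0,0,0,1,0,0,0,0,0,0,0,0,0,0,0]
Step 16: insert a at [9, 27] -> counters=[0,0,0,0,0,0,0,0,0,1,0,0,0,0,0,0,0,1,0,0,0,0,0,0,0,0,0,1,0,0,0,0,1,0,0,0,0,0,0,0,0,0,0,0]
Step 17: insert wp at [18, 32] -> counters=[0,0,0,0,0,0,0,0,0,1,0,0,0,0,0,0,0,1,1,0,0,0,0,0,0,0,0,1,0,0,0,0,2,0,0,0,0,0,0,0,0,0,0,0]
Step 18: insert itz at [17, 32] -> counters=[0,0,0,0,0,0,0,0,0,1,0,0,0,0,0,0,0,2,1,0,0,0,0,0,0,0,0,1,0,0,0,0,3,0,0,0,0,0,0,0,0,0,0,0]
Step 19: insert itz at [17, 32] -> counters=[0,0,0,0,0,0,0,0,0,1,0,0,0,0,0,0,0,3,1,0,0,0,0,0,0,0,0,1,0,0,0,0,4,0,0,0,0,0,0,0,0,0,0,0]
Step 20: delete itz at [17, 32] -> counters=[0,0,0,0,0,0,0,0,0,1,0,0,0,0,0,0,0,2,1,0,0,0,0,0,0,0,0,1,0,0,0,0,3,0,0,0,0,0,0,0,0,0,0,0]
Step 21: insert s at [12, 30] -> counters=[0,0,0,0,0,0,0,0,0,1,0,0,1,0,0,0,0,2,1,0,0,0,0,0,0,0,0,1,0,0,1,0,3,0,0,0,0,0,0,0,0,0,0,0]
Step 22: delete itz at [17, 32] -> counters=[0,0,0,0,0,0,0,0,0,1,0,0,1,0,0,0,0,1,1,0,0,0,0,0,0,0,0,1,0,0,1,0,2,0,0,0,0,0,0,0,0,0,0,0]
Step 23: delete a at [9, 27] -> counters=[0,0,0,0,0,0,0,0,0,0,0,0,1,0,0,0,0,1,1,0,0,0,0,0,0,0,0,0,0,0,1,0,2,0,0,0,0,0,0,0,0,0,0,0]
Step 24: delete itz at [17, 32] -> counters=[0,0,0,0,0,0,0,0,0,0,0,0,1,0,0,0,0,0,1,0,0,0,0,0,0,0,0,0,0,0,1,0,1,0,0,0,0,0,0,0,0,0,0,0]
Step 25: insert va at [7, 15] -> counters=[0,0,0,0,0,0,0,1,0,0,0,0,1,0,0,1,0,0,1,0,0,0,0,0,0,0,0,0,0,0,1,0,1,0,0,0,0,0,0,0,0,0,0,0]
Step 26: delete va at [7, 15] -> counters=[0,0,0,0,0,0,0,0,0,0,0,0,1,0,0,0,0,0,1,0,0,0,0,0,0,0,0,0,0,0,1,0,1,0,0,0,0,0,0,0,0,0,0,0]
Step 27: delete wp at [18, 32] -> counters=[0,0,0,0,0,0,0,0,0,0,0,0,1,0,0,0,0,0,0,0,0,0,0,0,0,0,0,0,0,0,1,0,0,0,0,0,0,0,0,0,0,0,0,0]
Step 28: delete s at [12, 30] -> counters=[0,0,0,0,0,0,0,0,0,0,0,0,0,0,0,0,0,0,0,0,0,0,0,0,0,0,0,0,0,0,0,0,0,0,0,0,0,0,0,0,0,0,0,0]
Step 29: insert va at [7, 15] -> counters=[0,0,0,0,0,0,0,1,0,0,0,0,0,0,0,1,0,0,0,0,0,0,0,0,0,0,0,0,0,0,0,0,0,0,0,0,0,0,0,0,0,0,0,0]
Step 30: delete va at [7, 15] -> counters=[0,0,0,0,0,0,0,0,0,0,0,0,0,0,0,0,0,0,0,0,0,0,0,0,0,0,0,0,0,0,0,0,0,0,0,0,0,0,0,0,0,0,0,0]
Step 31: insert va at [7, 15] -> counters=[0,0,0,0,0,0,0,1,0,0,0,0,0,0,0,1,0,0,0,0,0,0,0,0,0,0,0,0,0,0,0,0,0,0,0,0,0,0,0,0,0,0,0,0]
Step 32: insert a at [9, 27] -> counters=[0,0,0,0,0,0,0,1,0,1,0,0,0,0,0,1,0,0,0,0,0,0,0,0,0,0,0,1,0,0,0,0,0,0,0,0,0,0,0,0,0,0,0,0]
Step 33: delete a at [9, 27] -> counters=[0,0,0,0,0,0,0,1,0,0,0,0,0,0,0,1,0,0,0,0,0,0,0,0,0,0,0,0,0,0,0,0,0,0,0,0,0,0,0,0,0,0,0,0]
Step 34: insert wp at [18, 32] -> counters=[0,0,0,0,0,0,0,1,0,0,0,0,0,0,0,1,0,0,1,0,0,0,0,0,0,0,0,0,0,0,0,0,1,0,0,0,0,0,0,0,0,0,0,0]
Final counters=[0,0,0,0,0,0,0,1,0,0,0,0,0,0,0,1,0,0,1,0,0,0,0,0,0,0,0,0,0,0,0,0,1,0,0,0,0,0,0,0,0,0,0,0] -> counters[32]=1

Answer: 1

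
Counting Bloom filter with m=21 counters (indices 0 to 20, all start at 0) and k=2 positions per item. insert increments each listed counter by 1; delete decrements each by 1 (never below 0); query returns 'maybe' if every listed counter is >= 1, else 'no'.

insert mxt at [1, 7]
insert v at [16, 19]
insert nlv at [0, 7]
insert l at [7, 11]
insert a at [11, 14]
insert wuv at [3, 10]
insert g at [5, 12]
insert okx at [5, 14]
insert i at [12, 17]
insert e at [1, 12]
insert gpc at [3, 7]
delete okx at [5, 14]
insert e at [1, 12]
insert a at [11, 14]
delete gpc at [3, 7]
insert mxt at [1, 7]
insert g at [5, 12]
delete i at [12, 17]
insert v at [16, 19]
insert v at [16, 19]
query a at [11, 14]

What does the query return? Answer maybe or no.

Answer: maybe

Derivation:
Step 1: insert mxt at [1, 7] -> counters=[0,1,0,0,0,0,0,1,0,0,0,0,0,0,0,0,0,0,0,0,0]
Step 2: insert v at [16, 19] -> counters=[0,1,0,0,0,0,0,1,0,0,0,0,0,0,0,0,1,0,0,1,0]
Step 3: insert nlv at [0, 7] -> counters=[1,1,0,0,0,0,0,2,0,0,0,0,0,0,0,0,1,0,0,1,0]
Step 4: insert l at [7, 11] -> counters=[1,1,0,0,0,0,0,3,0,0,0,1,0,0,0,0,1,0,0,1,0]
Step 5: insert a at [11, 14] -> counters=[1,1,0,0,0,0,0,3,0,0,0,2,0,0,1,0,1,0,0,1,0]
Step 6: insert wuv at [3, 10] -> counters=[1,1,0,1,0,0,0,3,0,0,1,2,0,0,1,0,1,0,0,1,0]
Step 7: insert g at [5, 12] -> counters=[1,1,0,1,0,1,0,3,0,0,1,2,1,0,1,0,1,0,0,1,0]
Step 8: insert okx at [5, 14] -> counters=[1,1,0,1,0,2,0,3,0,0,1,2,1,0,2,0,1,0,0,1,0]
Step 9: insert i at [12, 17] -> counters=[1,1,0,1,0,2,0,3,0,0,1,2,2,0,2,0,1,1,0,1,0]
Step 10: insert e at [1, 12] -> counters=[1,2,0,1,0,2,0,3,0,0,1,2,3,0,2,0,1,1,0,1,0]
Step 11: insert gpc at [3, 7] -> counters=[1,2,0,2,0,2,0,4,0,0,1,2,3,0,2,0,1,1,0,1,0]
Step 12: delete okx at [5, 14] -> counters=[1,2,0,2,0,1,0,4,0,0,1,2,3,0,1,0,1,1,0,1,0]
Step 13: insert e at [1, 12] -> counters=[1,3,0,2,0,1,0,4,0,0,1,2,4,0,1,0,1,1,0,1,0]
Step 14: insert a at [11, 14] -> counters=[1,3,0,2,0,1,0,4,0,0,1,3,4,0,2,0,1,1,0,1,0]
Step 15: delete gpc at [3, 7] -> counters=[1,3,0,1,0,1,0,3,0,0,1,3,4,0,2,0,1,1,0,1,0]
Step 16: insert mxt at [1, 7] -> counters=[1,4,0,1,0,1,0,4,0,0,1,3,4,0,2,0,1,1,0,1,0]
Step 17: insert g at [5, 12] -> counters=[1,4,0,1,0,2,0,4,0,0,1,3,5,0,2,0,1,1,0,1,0]
Step 18: delete i at [12, 17] -> counters=[1,4,0,1,0,2,0,4,0,0,1,3,4,0,2,0,1,0,0,1,0]
Step 19: insert v at [16, 19] -> counters=[1,4,0,1,0,2,0,4,0,0,1,3,4,0,2,0,2,0,0,2,0]
Step 20: insert v at [16, 19] -> counters=[1,4,0,1,0,2,0,4,0,0,1,3,4,0,2,0,3,0,0,3,0]
Query a: check counters[11]=3 counters[14]=2 -> maybe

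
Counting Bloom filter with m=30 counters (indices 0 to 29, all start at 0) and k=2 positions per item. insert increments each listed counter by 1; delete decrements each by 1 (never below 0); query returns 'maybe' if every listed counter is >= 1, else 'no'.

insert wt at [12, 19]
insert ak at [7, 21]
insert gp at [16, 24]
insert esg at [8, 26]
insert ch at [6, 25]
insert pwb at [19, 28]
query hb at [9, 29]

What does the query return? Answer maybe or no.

Step 1: insert wt at [12, 19] -> counters=[0,0,0,0,0,0,0,0,0,0,0,0,1,0,0,0,0,0,0,1,0,0,0,0,0,0,0,0,0,0]
Step 2: insert ak at [7, 21] -> counters=[0,0,0,0,0,0,0,1,0,0,0,0,1,0,0,0,0,0,0,1,0,1,0,0,0,0,0,0,0,0]
Step 3: insert gp at [16, 24] -> counters=[0,0,0,0,0,0,0,1,0,0,0,0,1,0,0,0,1,0,0,1,0,1,0,0,1,0,0,0,0,0]
Step 4: insert esg at [8, 26] -> counters=[0,0,0,0,0,0,0,1,1,0,0,0,1,0,0,0,1,0,0,1,0,1,0,0,1,0,1,0,0,0]
Step 5: insert ch at [6, 25] -> counters=[0,0,0,0,0,0,1,1,1,0,0,0,1,0,0,0,1,0,0,1,0,1,0,0,1,1,1,0,0,0]
Step 6: insert pwb at [19, 28] -> counters=[0,0,0,0,0,0,1,1,1,0,0,0,1,0,0,0,1,0,0,2,0,1,0,0,1,1,1,0,1,0]
Query hb: check counters[9]=0 counters[29]=0 -> no

Answer: no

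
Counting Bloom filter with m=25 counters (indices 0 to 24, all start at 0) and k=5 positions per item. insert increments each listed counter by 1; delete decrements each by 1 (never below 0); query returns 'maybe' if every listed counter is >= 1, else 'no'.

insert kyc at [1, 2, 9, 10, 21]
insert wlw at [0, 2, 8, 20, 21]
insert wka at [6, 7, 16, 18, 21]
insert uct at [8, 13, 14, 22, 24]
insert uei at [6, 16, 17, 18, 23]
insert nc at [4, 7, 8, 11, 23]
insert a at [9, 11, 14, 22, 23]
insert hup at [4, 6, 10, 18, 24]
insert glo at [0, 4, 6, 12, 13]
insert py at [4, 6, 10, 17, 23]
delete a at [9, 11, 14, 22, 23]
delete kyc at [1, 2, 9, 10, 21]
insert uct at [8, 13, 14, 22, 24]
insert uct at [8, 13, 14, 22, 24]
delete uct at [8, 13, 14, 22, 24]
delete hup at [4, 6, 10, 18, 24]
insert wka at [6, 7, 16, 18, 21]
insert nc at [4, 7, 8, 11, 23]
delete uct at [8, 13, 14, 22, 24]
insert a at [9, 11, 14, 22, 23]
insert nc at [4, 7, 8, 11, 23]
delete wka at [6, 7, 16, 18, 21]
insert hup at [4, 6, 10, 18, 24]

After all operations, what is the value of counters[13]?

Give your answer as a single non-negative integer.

Step 1: insert kyc at [1, 2, 9, 10, 21] -> counters=[0,1,1,0,0,0,0,0,0,1,1,0,0,0,0,0,0,0,0,0,0,1,0,0,0]
Step 2: insert wlw at [0, 2, 8, 20, 21] -> counters=[1,1,2,0,0,0,0,0,1,1,1,0,0,0,0,0,0,0,0,0,1,2,0,0,0]
Step 3: insert wka at [6, 7, 16, 18, 21] -> counters=[1,1,2,0,0,0,1,1,1,1,1,0,0,0,0,0,1,0,1,0,1,3,0,0,0]
Step 4: insert uct at [8, 13, 14, 22, 24] -> counters=[1,1,2,0,0,0,1,1,2,1,1,0,0,1,1,0,1,0,1,0,1,3,1,0,1]
Step 5: insert uei at [6, 16, 17, 18, 23] -> counters=[1,1,2,0,0,0,2,1,2,1,1,0,0,1,1,0,2,1,2,0,1,3,1,1,1]
Step 6: insert nc at [4, 7, 8, 11, 23] -> counters=[1,1,2,0,1,0,2,2,3,1,1,1,0,1,1,0,2,1,2,0,1,3,1,2,1]
Step 7: insert a at [9, 11, 14, 22, 23] -> counters=[1,1,2,0,1,0,2,2,3,2,1,2,0,1,2,0,2,1,2,0,1,3,2,3,1]
Step 8: insert hup at [4, 6, 10, 18, 24] -> counters=[1,1,2,0,2,0,3,2,3,2,2,2,0,1,2,0,2,1,3,0,1,3,2,3,2]
Step 9: insert glo at [0, 4, 6, 12, 13] -> counters=[2,1,2,0,3,0,4,2,3,2,2,2,1,2,2,0,2,1,3,0,1,3,2,3,2]
Step 10: insert py at [4, 6, 10, 17, 23] -> counters=[2,1,2,0,4,0,5,2,3,2,3,2,1,2,2,0,2,2,3,0,1,3,2,4,2]
Step 11: delete a at [9, 11, 14, 22, 23] -> counters=[2,1,2,0,4,0,5,2,3,1,3,1,1,2,1,0,2,2,3,0,1,3,1,3,2]
Step 12: delete kyc at [1, 2, 9, 10, 21] -> counters=[2,0,1,0,4,0,5,2,3,0,2,1,1,2,1,0,2,2,3,0,1,2,1,3,2]
Step 13: insert uct at [8, 13, 14, 22, 24] -> counters=[2,0,1,0,4,0,5,2,4,0,2,1,1,3,2,0,2,2,3,0,1,2,2,3,3]
Step 14: insert uct at [8, 13, 14, 22, 24] -> counters=[2,0,1,0,4,0,5,2,5,0,2,1,1,4,3,0,2,2,3,0,1,2,3,3,4]
Step 15: delete uct at [8, 13, 14, 22, 24] -> counters=[2,0,1,0,4,0,5,2,4,0,2,1,1,3,2,0,2,2,3,0,1,2,2,3,3]
Step 16: delete hup at [4, 6, 10, 18, 24] -> counters=[2,0,1,0,3,0,4,2,4,0,1,1,1,3,2,0,2,2,2,0,1,2,2,3,2]
Step 17: insert wka at [6, 7, 16, 18, 21] -> counters=[2,0,1,0,3,0,5,3,4,0,1,1,1,3,2,0,3,2,3,0,1,3,2,3,2]
Step 18: insert nc at [4, 7, 8, 11, 23] -> counters=[2,0,1,0,4,0,5,4,5,0,1,2,1,3,2,0,3,2,3,0,1,3,2,4,2]
Step 19: delete uct at [8, 13, 14, 22, 24] -> counters=[2,0,1,0,4,0,5,4,4,0,1,2,1,2,1,0,3,2,3,0,1,3,1,4,1]
Step 20: insert a at [9, 11, 14, 22, 23] -> counters=[2,0,1,0,4,0,5,4,4,1,1,3,1,2,2,0,3,2,3,0,1,3,2,5,1]
Step 21: insert nc at [4, 7, 8, 11, 23] -> counters=[2,0,1,0,5,0,5,5,5,1,1,4,1,2,2,0,3,2,3,0,1,3,2,6,1]
Step 22: delete wka at [6, 7, 16, 18, 21] -> counters=[2,0,1,0,5,0,4,4,5,1,1,4,1,2,2,0,2,2,2,0,1,2,2,6,1]
Step 23: insert hup at [4, 6, 10, 18, 24] -> counters=[2,0,1,0,6,0,5,4,5,1,2,4,1,2,2,0,2,2,3,0,1,2,2,6,2]
Final counters=[2,0,1,0,6,0,5,4,5,1,2,4,1,2,2,0,2,2,3,0,1,2,2,6,2] -> counters[13]=2

Answer: 2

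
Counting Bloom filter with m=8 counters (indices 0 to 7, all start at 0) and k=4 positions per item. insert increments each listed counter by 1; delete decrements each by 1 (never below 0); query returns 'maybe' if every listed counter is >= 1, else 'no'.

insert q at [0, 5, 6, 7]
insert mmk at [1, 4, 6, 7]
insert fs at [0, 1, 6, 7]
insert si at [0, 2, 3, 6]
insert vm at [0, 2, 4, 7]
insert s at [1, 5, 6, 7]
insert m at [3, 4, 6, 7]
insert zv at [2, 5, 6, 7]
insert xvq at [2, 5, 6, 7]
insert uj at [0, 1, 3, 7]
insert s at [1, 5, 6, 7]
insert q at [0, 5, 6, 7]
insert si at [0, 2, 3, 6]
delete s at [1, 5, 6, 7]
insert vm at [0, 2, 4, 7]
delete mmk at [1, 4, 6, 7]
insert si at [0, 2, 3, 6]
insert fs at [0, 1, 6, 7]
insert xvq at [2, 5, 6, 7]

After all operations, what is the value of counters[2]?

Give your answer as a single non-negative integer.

Answer: 8

Derivation:
Step 1: insert q at [0, 5, 6, 7] -> counters=[1,0,0,0,0,1,1,1]
Step 2: insert mmk at [1, 4, 6, 7] -> counters=[1,1,0,0,1,1,2,2]
Step 3: insert fs at [0, 1, 6, 7] -> counters=[2,2,0,0,1,1,3,3]
Step 4: insert si at [0, 2, 3, 6] -> counters=[3,2,1,1,1,1,4,3]
Step 5: insert vm at [0, 2, 4, 7] -> counters=[4,2,2,1,2,1,4,4]
Step 6: insert s at [1, 5, 6, 7] -> counters=[4,3,2,1,2,2,5,5]
Step 7: insert m at [3, 4, 6, 7] -> counters=[4,3,2,2,3,2,6,6]
Step 8: insert zv at [2, 5, 6, 7] -> counters=[4,3,3,2,3,3,7,7]
Step 9: insert xvq at [2, 5, 6, 7] -> counters=[4,3,4,2,3,4,8,8]
Step 10: insert uj at [0, 1, 3, 7] -> counters=[5,4,4,3,3,4,8,9]
Step 11: insert s at [1, 5, 6, 7] -> counters=[5,5,4,3,3,5,9,10]
Step 12: insert q at [0, 5, 6, 7] -> counters=[6,5,4,3,3,6,10,11]
Step 13: insert si at [0, 2, 3, 6] -> counters=[7,5,5,4,3,6,11,11]
Step 14: delete s at [1, 5, 6, 7] -> counters=[7,4,5,4,3,5,10,10]
Step 15: insert vm at [0, 2, 4, 7] -> counters=[8,4,6,4,4,5,10,11]
Step 16: delete mmk at [1, 4, 6, 7] -> counters=[8,3,6,4,3,5,9,10]
Step 17: insert si at [0, 2, 3, 6] -> counters=[9,3,7,5,3,5,10,10]
Step 18: insert fs at [0, 1, 6, 7] -> counters=[10,4,7,5,3,5,11,11]
Step 19: insert xvq at [2, 5, 6, 7] -> counters=[10,4,8,5,3,6,12,12]
Final counters=[10,4,8,5,3,6,12,12] -> counters[2]=8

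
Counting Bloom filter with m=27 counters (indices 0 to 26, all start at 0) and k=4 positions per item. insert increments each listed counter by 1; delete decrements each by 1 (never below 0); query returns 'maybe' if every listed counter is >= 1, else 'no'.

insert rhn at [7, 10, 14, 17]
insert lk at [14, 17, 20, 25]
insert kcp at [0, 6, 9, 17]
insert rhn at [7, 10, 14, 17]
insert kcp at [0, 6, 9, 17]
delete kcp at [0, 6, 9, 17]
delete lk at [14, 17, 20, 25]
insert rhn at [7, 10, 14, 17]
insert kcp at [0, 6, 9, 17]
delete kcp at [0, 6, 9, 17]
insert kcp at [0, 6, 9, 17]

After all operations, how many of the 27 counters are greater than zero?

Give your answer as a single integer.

Answer: 7

Derivation:
Step 1: insert rhn at [7, 10, 14, 17] -> counters=[0,0,0,0,0,0,0,1,0,0,1,0,0,0,1,0,0,1,0,0,0,0,0,0,0,0,0]
Step 2: insert lk at [14, 17, 20, 25] -> counters=[0,0,0,0,0,0,0,1,0,0,1,0,0,0,2,0,0,2,0,0,1,0,0,0,0,1,0]
Step 3: insert kcp at [0, 6, 9, 17] -> counters=[1,0,0,0,0,0,1,1,0,1,1,0,0,0,2,0,0,3,0,0,1,0,0,0,0,1,0]
Step 4: insert rhn at [7, 10, 14, 17] -> counters=[1,0,0,0,0,0,1,2,0,1,2,0,0,0,3,0,0,4,0,0,1,0,0,0,0,1,0]
Step 5: insert kcp at [0, 6, 9, 17] -> counters=[2,0,0,0,0,0,2,2,0,2,2,0,0,0,3,0,0,5,0,0,1,0,0,0,0,1,0]
Step 6: delete kcp at [0, 6, 9, 17] -> counters=[1,0,0,0,0,0,1,2,0,1,2,0,0,0,3,0,0,4,0,0,1,0,0,0,0,1,0]
Step 7: delete lk at [14, 17, 20, 25] -> counters=[1,0,0,0,0,0,1,2,0,1,2,0,0,0,2,0,0,3,0,0,0,0,0,0,0,0,0]
Step 8: insert rhn at [7, 10, 14, 17] -> counters=[1,0,0,0,0,0,1,3,0,1,3,0,0,0,3,0,0,4,0,0,0,0,0,0,0,0,0]
Step 9: insert kcp at [0, 6, 9, 17] -> counters=[2,0,0,0,0,0,2,3,0,2,3,0,0,0,3,0,0,5,0,0,0,0,0,0,0,0,0]
Step 10: delete kcp at [0, 6, 9, 17] -> counters=[1,0,0,0,0,0,1,3,0,1,3,0,0,0,3,0,0,4,0,0,0,0,0,0,0,0,0]
Step 11: insert kcp at [0, 6, 9, 17] -> counters=[2,0,0,0,0,0,2,3,0,2,3,0,0,0,3,0,0,5,0,0,0,0,0,0,0,0,0]
Final counters=[2,0,0,0,0,0,2,3,0,2,3,0,0,0,3,0,0,5,0,0,0,0,0,0,0,0,0] -> 7 nonzero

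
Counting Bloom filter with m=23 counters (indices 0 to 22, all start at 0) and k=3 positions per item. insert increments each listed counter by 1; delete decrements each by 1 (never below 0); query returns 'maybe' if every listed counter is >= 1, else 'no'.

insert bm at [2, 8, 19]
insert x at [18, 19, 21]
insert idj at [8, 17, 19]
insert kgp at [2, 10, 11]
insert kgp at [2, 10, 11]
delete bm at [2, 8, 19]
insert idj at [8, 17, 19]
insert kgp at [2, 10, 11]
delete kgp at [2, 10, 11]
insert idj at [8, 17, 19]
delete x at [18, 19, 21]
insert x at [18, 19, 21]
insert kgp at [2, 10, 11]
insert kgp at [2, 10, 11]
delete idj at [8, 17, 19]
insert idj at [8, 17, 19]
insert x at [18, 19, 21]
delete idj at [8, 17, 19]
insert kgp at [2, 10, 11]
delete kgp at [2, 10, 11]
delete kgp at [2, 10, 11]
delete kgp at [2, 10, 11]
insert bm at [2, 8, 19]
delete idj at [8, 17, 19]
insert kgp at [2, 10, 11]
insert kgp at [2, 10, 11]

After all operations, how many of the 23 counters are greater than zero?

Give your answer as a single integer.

Answer: 8

Derivation:
Step 1: insert bm at [2, 8, 19] -> counters=[0,0,1,0,0,0,0,0,1,0,0,0,0,0,0,0,0,0,0,1,0,0,0]
Step 2: insert x at [18, 19, 21] -> counters=[0,0,1,0,0,0,0,0,1,0,0,0,0,0,0,0,0,0,1,2,0,1,0]
Step 3: insert idj at [8, 17, 19] -> counters=[0,0,1,0,0,0,0,0,2,0,0,0,0,0,0,0,0,1,1,3,0,1,0]
Step 4: insert kgp at [2, 10, 11] -> counters=[0,0,2,0,0,0,0,0,2,0,1,1,0,0,0,0,0,1,1,3,0,1,0]
Step 5: insert kgp at [2, 10, 11] -> counters=[0,0,3,0,0,0,0,0,2,0,2,2,0,0,0,0,0,1,1,3,0,1,0]
Step 6: delete bm at [2, 8, 19] -> counters=[0,0,2,0,0,0,0,0,1,0,2,2,0,0,0,0,0,1,1,2,0,1,0]
Step 7: insert idj at [8, 17, 19] -> counters=[0,0,2,0,0,0,0,0,2,0,2,2,0,0,0,0,0,2,1,3,0,1,0]
Step 8: insert kgp at [2, 10, 11] -> counters=[0,0,3,0,0,0,0,0,2,0,3,3,0,0,0,0,0,2,1,3,0,1,0]
Step 9: delete kgp at [2, 10, 11] -> counters=[0,0,2,0,0,0,0,0,2,0,2,2,0,0,0,0,0,2,1,3,0,1,0]
Step 10: insert idj at [8, 17, 19] -> counters=[0,0,2,0,0,0,0,0,3,0,2,2,0,0,0,0,0,3,1,4,0,1,0]
Step 11: delete x at [18, 19, 21] -> counters=[0,0,2,0,0,0,0,0,3,0,2,2,0,0,0,0,0,3,0,3,0,0,0]
Step 12: insert x at [18, 19, 21] -> counters=[0,0,2,0,0,0,0,0,3,0,2,2,0,0,0,0,0,3,1,4,0,1,0]
Step 13: insert kgp at [2, 10, 11] -> counters=[0,0,3,0,0,0,0,0,3,0,3,3,0,0,0,0,0,3,1,4,0,1,0]
Step 14: insert kgp at [2, 10, 11] -> counters=[0,0,4,0,0,0,0,0,3,0,4,4,0,0,0,0,0,3,1,4,0,1,0]
Step 15: delete idj at [8, 17, 19] -> counters=[0,0,4,0,0,0,0,0,2,0,4,4,0,0,0,0,0,2,1,3,0,1,0]
Step 16: insert idj at [8, 17, 19] -> counters=[0,0,4,0,0,0,0,0,3,0,4,4,0,0,0,0,0,3,1,4,0,1,0]
Step 17: insert x at [18, 19, 21] -> counters=[0,0,4,0,0,0,0,0,3,0,4,4,0,0,0,0,0,3,2,5,0,2,0]
Step 18: delete idj at [8, 17, 19] -> counters=[0,0,4,0,0,0,0,0,2,0,4,4,0,0,0,0,0,2,2,4,0,2,0]
Step 19: insert kgp at [2, 10, 11] -> counters=[0,0,5,0,0,0,0,0,2,0,5,5,0,0,0,0,0,2,2,4,0,2,0]
Step 20: delete kgp at [2, 10, 11] -> counters=[0,0,4,0,0,0,0,0,2,0,4,4,0,0,0,0,0,2,2,4,0,2,0]
Step 21: delete kgp at [2, 10, 11] -> counters=[0,0,3,0,0,0,0,0,2,0,3,3,0,0,0,0,0,2,2,4,0,2,0]
Step 22: delete kgp at [2, 10, 11] -> counters=[0,0,2,0,0,0,0,0,2,0,2,2,0,0,0,0,0,2,2,4,0,2,0]
Step 23: insert bm at [2, 8, 19] -> counters=[0,0,3,0,0,0,0,0,3,0,2,2,0,0,0,0,0,2,2,5,0,2,0]
Step 24: delete idj at [8, 17, 19] -> counters=[0,0,3,0,0,0,0,0,2,0,2,2,0,0,0,0,0,1,2,4,0,2,0]
Step 25: insert kgp at [2, 10, 11] -> counters=[0,0,4,0,0,0,0,0,2,0,3,3,0,0,0,0,0,1,2,4,0,2,0]
Step 26: insert kgp at [2, 10, 11] -> counters=[0,0,5,0,0,0,0,0,2,0,4,4,0,0,0,0,0,1,2,4,0,2,0]
Final counters=[0,0,5,0,0,0,0,0,2,0,4,4,0,0,0,0,0,1,2,4,0,2,0] -> 8 nonzero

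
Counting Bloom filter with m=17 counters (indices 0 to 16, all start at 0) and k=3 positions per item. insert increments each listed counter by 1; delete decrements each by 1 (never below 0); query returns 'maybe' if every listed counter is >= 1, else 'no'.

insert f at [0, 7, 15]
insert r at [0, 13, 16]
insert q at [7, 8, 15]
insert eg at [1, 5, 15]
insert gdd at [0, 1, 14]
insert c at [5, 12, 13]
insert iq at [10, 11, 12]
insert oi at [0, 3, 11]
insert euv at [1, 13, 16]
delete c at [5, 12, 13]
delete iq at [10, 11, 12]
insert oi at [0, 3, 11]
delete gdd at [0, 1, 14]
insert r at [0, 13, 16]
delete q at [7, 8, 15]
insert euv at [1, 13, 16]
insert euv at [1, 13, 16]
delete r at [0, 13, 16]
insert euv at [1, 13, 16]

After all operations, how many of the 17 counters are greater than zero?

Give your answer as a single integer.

Answer: 9

Derivation:
Step 1: insert f at [0, 7, 15] -> counters=[1,0,0,0,0,0,0,1,0,0,0,0,0,0,0,1,0]
Step 2: insert r at [0, 13, 16] -> counters=[2,0,0,0,0,0,0,1,0,0,0,0,0,1,0,1,1]
Step 3: insert q at [7, 8, 15] -> counters=[2,0,0,0,0,0,0,2,1,0,0,0,0,1,0,2,1]
Step 4: insert eg at [1, 5, 15] -> counters=[2,1,0,0,0,1,0,2,1,0,0,0,0,1,0,3,1]
Step 5: insert gdd at [0, 1, 14] -> counters=[3,2,0,0,0,1,0,2,1,0,0,0,0,1,1,3,1]
Step 6: insert c at [5, 12, 13] -> counters=[3,2,0,0,0,2,0,2,1,0,0,0,1,2,1,3,1]
Step 7: insert iq at [10, 11, 12] -> counters=[3,2,0,0,0,2,0,2,1,0,1,1,2,2,1,3,1]
Step 8: insert oi at [0, 3, 11] -> counters=[4,2,0,1,0,2,0,2,1,0,1,2,2,2,1,3,1]
Step 9: insert euv at [1, 13, 16] -> counters=[4,3,0,1,0,2,0,2,1,0,1,2,2,3,1,3,2]
Step 10: delete c at [5, 12, 13] -> counters=[4,3,0,1,0,1,0,2,1,0,1,2,1,2,1,3,2]
Step 11: delete iq at [10, 11, 12] -> counters=[4,3,0,1,0,1,0,2,1,0,0,1,0,2,1,3,2]
Step 12: insert oi at [0, 3, 11] -> counters=[5,3,0,2,0,1,0,2,1,0,0,2,0,2,1,3,2]
Step 13: delete gdd at [0, 1, 14] -> counters=[4,2,0,2,0,1,0,2,1,0,0,2,0,2,0,3,2]
Step 14: insert r at [0, 13, 16] -> counters=[5,2,0,2,0,1,0,2,1,0,0,2,0,3,0,3,3]
Step 15: delete q at [7, 8, 15] -> counters=[5,2,0,2,0,1,0,1,0,0,0,2,0,3,0,2,3]
Step 16: insert euv at [1, 13, 16] -> counters=[5,3,0,2,0,1,0,1,0,0,0,2,0,4,0,2,4]
Step 17: insert euv at [1, 13, 16] -> counters=[5,4,0,2,0,1,0,1,0,0,0,2,0,5,0,2,5]
Step 18: delete r at [0, 13, 16] -> counters=[4,4,0,2,0,1,0,1,0,0,0,2,0,4,0,2,4]
Step 19: insert euv at [1, 13, 16] -> counters=[4,5,0,2,0,1,0,1,0,0,0,2,0,5,0,2,5]
Final counters=[4,5,0,2,0,1,0,1,0,0,0,2,0,5,0,2,5] -> 9 nonzero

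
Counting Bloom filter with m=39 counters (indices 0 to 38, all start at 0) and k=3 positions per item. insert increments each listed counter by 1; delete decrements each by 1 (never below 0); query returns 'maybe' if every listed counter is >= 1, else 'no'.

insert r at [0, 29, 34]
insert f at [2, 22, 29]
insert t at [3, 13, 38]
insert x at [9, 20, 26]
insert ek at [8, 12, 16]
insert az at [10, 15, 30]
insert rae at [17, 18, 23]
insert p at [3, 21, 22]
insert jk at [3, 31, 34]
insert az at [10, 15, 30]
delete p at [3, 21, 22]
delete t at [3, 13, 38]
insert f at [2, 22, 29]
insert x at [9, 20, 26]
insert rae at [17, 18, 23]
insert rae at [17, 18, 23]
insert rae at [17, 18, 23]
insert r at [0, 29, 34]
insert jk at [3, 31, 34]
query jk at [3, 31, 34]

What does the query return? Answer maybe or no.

Step 1: insert r at [0, 29, 34] -> counters=[1,0,0,0,0,0,0,0,0,0,0,0,0,0,0,0,0,0,0,0,0,0,0,0,0,0,0,0,0,1,0,0,0,0,1,0,0,0,0]
Step 2: insert f at [2, 22, 29] -> counters=[1,0,1,0,0,0,0,0,0,0,0,0,0,0,0,0,0,0,0,0,0,0,1,0,0,0,0,0,0,2,0,0,0,0,1,0,0,0,0]
Step 3: insert t at [3, 13, 38] -> counters=[1,0,1,1,0,0,0,0,0,0,0,0,0,1,0,0,0,0,0,0,0,0,1,0,0,0,0,0,0,2,0,0,0,0,1,0,0,0,1]
Step 4: insert x at [9, 20, 26] -> counters=[1,0,1,1,0,0,0,0,0,1,0,0,0,1,0,0,0,0,0,0,1,0,1,0,0,0,1,0,0,2,0,0,0,0,1,0,0,0,1]
Step 5: insert ek at [8, 12, 16] -> counters=[1,0,1,1,0,0,0,0,1,1,0,0,1,1,0,0,1,0,0,0,1,0,1,0,0,0,1,0,0,2,0,0,0,0,1,0,0,0,1]
Step 6: insert az at [10, 15, 30] -> counters=[1,0,1,1,0,0,0,0,1,1,1,0,1,1,0,1,1,0,0,0,1,0,1,0,0,0,1,0,0,2,1,0,0,0,1,0,0,0,1]
Step 7: insert rae at [17, 18, 23] -> counters=[1,0,1,1,0,0,0,0,1,1,1,0,1,1,0,1,1,1,1,0,1,0,1,1,0,0,1,0,0,2,1,0,0,0,1,0,0,0,1]
Step 8: insert p at [3, 21, 22] -> counters=[1,0,1,2,0,0,0,0,1,1,1,0,1,1,0,1,1,1,1,0,1,1,2,1,0,0,1,0,0,2,1,0,0,0,1,0,0,0,1]
Step 9: insert jk at [3, 31, 34] -> counters=[1,0,1,3,0,0,0,0,1,1,1,0,1,1,0,1,1,1,1,0,1,1,2,1,0,0,1,0,0,2,1,1,0,0,2,0,0,0,1]
Step 10: insert az at [10, 15, 30] -> counters=[1,0,1,3,0,0,0,0,1,1,2,0,1,1,0,2,1,1,1,0,1,1,2,1,0,0,1,0,0,2,2,1,0,0,2,0,0,0,1]
Step 11: delete p at [3, 21, 22] -> counters=[1,0,1,2,0,0,0,0,1,1,2,0,1,1,0,2,1,1,1,0,1,0,1,1,0,0,1,0,0,2,2,1,0,0,2,0,0,0,1]
Step 12: delete t at [3, 13, 38] -> counters=[1,0,1,1,0,0,0,0,1,1,2,0,1,0,0,2,1,1,1,0,1,0,1,1,0,0,1,0,0,2,2,1,0,0,2,0,0,0,0]
Step 13: insert f at [2, 22, 29] -> counters=[1,0,2,1,0,0,0,0,1,1,2,0,1,0,0,2,1,1,1,0,1,0,2,1,0,0,1,0,0,3,2,1,0,0,2,0,0,0,0]
Step 14: insert x at [9, 20, 26] -> counters=[1,0,2,1,0,0,0,0,1,2,2,0,1,0,0,2,1,1,1,0,2,0,2,1,0,0,2,0,0,3,2,1,0,0,2,0,0,0,0]
Step 15: insert rae at [17, 18, 23] -> counters=[1,0,2,1,0,0,0,0,1,2,2,0,1,0,0,2,1,2,2,0,2,0,2,2,0,0,2,0,0,3,2,1,0,0,2,0,0,0,0]
Step 16: insert rae at [17, 18, 23] -> counters=[1,0,2,1,0,0,0,0,1,2,2,0,1,0,0,2,1,3,3,0,2,0,2,3,0,0,2,0,0,3,2,1,0,0,2,0,0,0,0]
Step 17: insert rae at [17, 18, 23] -> counters=[1,0,2,1,0,0,0,0,1,2,2,0,1,0,0,2,1,4,4,0,2,0,2,4,0,0,2,0,0,3,2,1,0,0,2,0,0,0,0]
Step 18: insert r at [0, 29, 34] -> counters=[2,0,2,1,0,0,0,0,1,2,2,0,1,0,0,2,1,4,4,0,2,0,2,4,0,0,2,0,0,4,2,1,0,0,3,0,0,0,0]
Step 19: insert jk at [3, 31, 34] -> counters=[2,0,2,2,0,0,0,0,1,2,2,0,1,0,0,2,1,4,4,0,2,0,2,4,0,0,2,0,0,4,2,2,0,0,4,0,0,0,0]
Query jk: check counters[3]=2 counters[31]=2 counters[34]=4 -> maybe

Answer: maybe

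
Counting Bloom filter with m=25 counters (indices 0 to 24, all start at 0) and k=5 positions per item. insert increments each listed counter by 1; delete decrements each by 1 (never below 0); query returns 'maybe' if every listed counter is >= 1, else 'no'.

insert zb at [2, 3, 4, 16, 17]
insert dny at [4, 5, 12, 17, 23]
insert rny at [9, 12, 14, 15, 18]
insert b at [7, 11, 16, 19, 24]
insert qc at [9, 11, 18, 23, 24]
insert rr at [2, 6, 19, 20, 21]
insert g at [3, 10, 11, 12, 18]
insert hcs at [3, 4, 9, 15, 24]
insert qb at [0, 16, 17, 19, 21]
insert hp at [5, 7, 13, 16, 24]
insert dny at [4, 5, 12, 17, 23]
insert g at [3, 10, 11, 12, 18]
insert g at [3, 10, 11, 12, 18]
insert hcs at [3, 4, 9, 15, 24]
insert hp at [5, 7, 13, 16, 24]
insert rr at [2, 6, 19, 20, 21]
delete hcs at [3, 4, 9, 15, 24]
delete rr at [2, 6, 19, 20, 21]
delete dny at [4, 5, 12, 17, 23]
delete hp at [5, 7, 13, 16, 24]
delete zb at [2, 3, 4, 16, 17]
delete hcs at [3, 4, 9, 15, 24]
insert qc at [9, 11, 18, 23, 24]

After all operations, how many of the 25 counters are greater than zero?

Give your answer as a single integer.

Step 1: insert zb at [2, 3, 4, 16, 17] -> counters=[0,0,1,1,1,0,0,0,0,0,0,0,0,0,0,0,1,1,0,0,0,0,0,0,0]
Step 2: insert dny at [4, 5, 12, 17, 23] -> counters=[0,0,1,1,2,1,0,0,0,0,0,0,1,0,0,0,1,2,0,0,0,0,0,1,0]
Step 3: insert rny at [9, 12, 14, 15, 18] -> counters=[0,0,1,1,2,1,0,0,0,1,0,0,2,0,1,1,1,2,1,0,0,0,0,1,0]
Step 4: insert b at [7, 11, 16, 19, 24] -> counters=[0,0,1,1,2,1,0,1,0,1,0,1,2,0,1,1,2,2,1,1,0,0,0,1,1]
Step 5: insert qc at [9, 11, 18, 23, 24] -> counters=[0,0,1,1,2,1,0,1,0,2,0,2,2,0,1,1,2,2,2,1,0,0,0,2,2]
Step 6: insert rr at [2, 6, 19, 20, 21] -> counters=[0,0,2,1,2,1,1,1,0,2,0,2,2,0,1,1,2,2,2,2,1,1,0,2,2]
Step 7: insert g at [3, 10, 11, 12, 18] -> counters=[0,0,2,2,2,1,1,1,0,2,1,3,3,0,1,1,2,2,3,2,1,1,0,2,2]
Step 8: insert hcs at [3, 4, 9, 15, 24] -> counters=[0,0,2,3,3,1,1,1,0,3,1,3,3,0,1,2,2,2,3,2,1,1,0,2,3]
Step 9: insert qb at [0, 16, 17, 19, 21] -> counters=[1,0,2,3,3,1,1,1,0,3,1,3,3,0,1,2,3,3,3,3,1,2,0,2,3]
Step 10: insert hp at [5, 7, 13, 16, 24] -> counters=[1,0,2,3,3,2,1,2,0,3,1,3,3,1,1,2,4,3,3,3,1,2,0,2,4]
Step 11: insert dny at [4, 5, 12, 17, 23] -> counters=[1,0,2,3,4,3,1,2,0,3,1,3,4,1,1,2,4,4,3,3,1,2,0,3,4]
Step 12: insert g at [3, 10, 11, 12, 18] -> counters=[1,0,2,4,4,3,1,2,0,3,2,4,5,1,1,2,4,4,4,3,1,2,0,3,4]
Step 13: insert g at [3, 10, 11, 12, 18] -> counters=[1,0,2,5,4,3,1,2,0,3,3,5,6,1,1,2,4,4,5,3,1,2,0,3,4]
Step 14: insert hcs at [3, 4, 9, 15, 24] -> counters=[1,0,2,6,5,3,1,2,0,4,3,5,6,1,1,3,4,4,5,3,1,2,0,3,5]
Step 15: insert hp at [5, 7, 13, 16, 24] -> counters=[1,0,2,6,5,4,1,3,0,4,3,5,6,2,1,3,5,4,5,3,1,2,0,3,6]
Step 16: insert rr at [2, 6, 19, 20, 21] -> counters=[1,0,3,6,5,4,2,3,0,4,3,5,6,2,1,3,5,4,5,4,2,3,0,3,6]
Step 17: delete hcs at [3, 4, 9, 15, 24] -> counters=[1,0,3,5,4,4,2,3,0,3,3,5,6,2,1,2,5,4,5,4,2,3,0,3,5]
Step 18: delete rr at [2, 6, 19, 20, 21] -> counters=[1,0,2,5,4,4,1,3,0,3,3,5,6,2,1,2,5,4,5,3,1,2,0,3,5]
Step 19: delete dny at [4, 5, 12, 17, 23] -> counters=[1,0,2,5,3,3,1,3,0,3,3,5,5,2,1,2,5,3,5,3,1,2,0,2,5]
Step 20: delete hp at [5, 7, 13, 16, 24] -> counters=[1,0,2,5,3,2,1,2,0,3,3,5,5,1,1,2,4,3,5,3,1,2,0,2,4]
Step 21: delete zb at [2, 3, 4, 16, 17] -> counters=[1,0,1,4,2,2,1,2,0,3,3,5,5,1,1,2,3,2,5,3,1,2,0,2,4]
Step 22: delete hcs at [3, 4, 9, 15, 24] -> counters=[1,0,1,3,1,2,1,2,0,2,3,5,5,1,1,1,3,2,5,3,1,2,0,2,3]
Step 23: insert qc at [9, 11, 18, 23, 24] -> counters=[1,0,1,3,1,2,1,2,0,3,3,6,5,1,1,1,3,2,6,3,1,2,0,3,4]
Final counters=[1,0,1,3,1,2,1,2,0,3,3,6,5,1,1,1,3,2,6,3,1,2,0,3,4] -> 22 nonzero

Answer: 22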